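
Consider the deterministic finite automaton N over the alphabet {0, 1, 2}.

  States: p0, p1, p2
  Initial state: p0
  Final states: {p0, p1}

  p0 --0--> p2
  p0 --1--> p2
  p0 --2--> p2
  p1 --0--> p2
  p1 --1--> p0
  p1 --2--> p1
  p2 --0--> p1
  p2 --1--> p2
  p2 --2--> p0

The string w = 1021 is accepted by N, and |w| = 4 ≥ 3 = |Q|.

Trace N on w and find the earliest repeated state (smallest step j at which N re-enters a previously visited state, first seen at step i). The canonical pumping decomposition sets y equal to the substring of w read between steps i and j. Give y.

2

Run of N on w = 1 0 2 1:
  step 0: p0  (start)
  step 1: p2  (read 1: p0→p2)
  step 2: p1  (read 0: p2→p1)
  step 3: p1  (read 2: p1→p1)   ← first repeat (p1 seen earlier)
  step 4: p0  (read 1: p1→p0)

So i = 2, j = 3, giving x = w[0:2] = 10, y = w[2:3] = 2, z = w[3:4] = 1.
Check: |xy| = 3 ≤ 3 and |y| = 1 ≥ 1. Reading y takes N from p1 back to p1, so every xyⁱz is accepted.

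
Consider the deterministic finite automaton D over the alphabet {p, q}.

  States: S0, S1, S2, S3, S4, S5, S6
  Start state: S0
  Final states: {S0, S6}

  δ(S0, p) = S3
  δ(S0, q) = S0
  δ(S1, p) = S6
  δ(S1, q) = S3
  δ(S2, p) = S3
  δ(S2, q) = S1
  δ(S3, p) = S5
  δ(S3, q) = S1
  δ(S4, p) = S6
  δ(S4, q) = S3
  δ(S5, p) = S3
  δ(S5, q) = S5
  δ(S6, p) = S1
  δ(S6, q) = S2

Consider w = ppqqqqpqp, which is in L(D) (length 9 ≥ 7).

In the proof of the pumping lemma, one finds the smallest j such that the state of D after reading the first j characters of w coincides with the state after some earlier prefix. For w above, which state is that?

Run of D on w = p p q q q q p q p:
  step 0: S0  (start)
  step 1: S3  (read p: S0→S3)
  step 2: S5  (read p: S3→S5)
  step 3: S5  (read q: S5→S5)   ← first repeat (S5 seen earlier)
  step 4: S5  (read q: S5→S5)
  step 5: S5  (read q: S5→S5)
  step 6: S5  (read q: S5→S5)
  step 7: S3  (read p: S5→S3)
  step 8: S1  (read q: S3→S1)
  step 9: S6  (read p: S1→S6)

The earliest repeat is at step j = 3: D is in S5, which it already visited at step i = 2.
With |Q| = 7, pigeonhole forces a state repeat no later than step 7; the substring read between the first and second visits to that state can be pumped.

S5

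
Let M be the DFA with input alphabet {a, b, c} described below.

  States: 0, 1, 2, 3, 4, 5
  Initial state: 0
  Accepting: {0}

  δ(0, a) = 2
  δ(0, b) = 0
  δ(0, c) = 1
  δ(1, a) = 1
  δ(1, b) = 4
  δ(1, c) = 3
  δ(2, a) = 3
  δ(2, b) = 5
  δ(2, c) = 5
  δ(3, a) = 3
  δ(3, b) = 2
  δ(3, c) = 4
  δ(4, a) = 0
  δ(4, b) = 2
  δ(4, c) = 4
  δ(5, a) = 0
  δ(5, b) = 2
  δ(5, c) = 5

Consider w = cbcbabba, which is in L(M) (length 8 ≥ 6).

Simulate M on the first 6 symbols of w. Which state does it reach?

2

Run of M on the first 6 characters of w = c b c b a b:
  step 0: 0  (start)
  step 1: 1  (read c: 0→1)
  step 2: 4  (read b: 1→4)
  step 3: 4  (read c: 4→4)
  step 4: 2  (read b: 4→2)
  step 5: 3  (read a: 2→3)
  step 6: 2  (read b: 3→2)

After reading 6 characters, M is in state 2.
(This kind of state-tracing is the core of the pumping-lemma construction: with 6 states, pigeonhole forces a repeat within the first 6 steps.)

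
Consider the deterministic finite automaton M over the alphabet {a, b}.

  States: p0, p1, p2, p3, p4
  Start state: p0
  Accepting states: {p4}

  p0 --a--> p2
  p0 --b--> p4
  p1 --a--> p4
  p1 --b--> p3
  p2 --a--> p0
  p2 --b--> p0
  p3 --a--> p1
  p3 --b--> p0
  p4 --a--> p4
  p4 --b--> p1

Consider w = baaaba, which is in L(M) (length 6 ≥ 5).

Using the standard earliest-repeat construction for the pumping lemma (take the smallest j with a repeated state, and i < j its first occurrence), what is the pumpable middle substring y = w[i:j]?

a

State sequence: p0 -b-> p4 -a-> p4 -a-> p4 -a-> p4 -b-> p1 -a-> p4
First repeat at step 2: p4 was already visited.

So i = 1, j = 2, giving x = w[0:1] = b, y = w[1:2] = a, z = w[2:6] = aaba.
Check: |xy| = 2 ≤ 5 and |y| = 1 ≥ 1. Reading y takes M from p4 back to p4, so every xyⁱz is accepted.
Pumping length from the standard proof: p = 5 (the number of states). The repeated state found above gives |xy| = j ≤ 5 and |y| = j − i ≥ 1.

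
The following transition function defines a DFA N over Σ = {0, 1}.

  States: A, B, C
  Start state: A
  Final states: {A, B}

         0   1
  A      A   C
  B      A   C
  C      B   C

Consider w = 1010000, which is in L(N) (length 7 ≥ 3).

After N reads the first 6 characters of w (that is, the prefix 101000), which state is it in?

Run of N on the first 6 characters of w = 1 0 1 0 0 0:
  step 0: A  (start)
  step 1: C  (read 1: A→C)
  step 2: B  (read 0: C→B)
  step 3: C  (read 1: B→C)
  step 4: B  (read 0: C→B)
  step 5: A  (read 0: B→A)
  step 6: A  (read 0: A→A)

After reading 6 characters, N is in state A.
(This kind of state-tracing is the core of the pumping-lemma construction: with 3 states, pigeonhole forces a repeat within the first 3 steps.)

A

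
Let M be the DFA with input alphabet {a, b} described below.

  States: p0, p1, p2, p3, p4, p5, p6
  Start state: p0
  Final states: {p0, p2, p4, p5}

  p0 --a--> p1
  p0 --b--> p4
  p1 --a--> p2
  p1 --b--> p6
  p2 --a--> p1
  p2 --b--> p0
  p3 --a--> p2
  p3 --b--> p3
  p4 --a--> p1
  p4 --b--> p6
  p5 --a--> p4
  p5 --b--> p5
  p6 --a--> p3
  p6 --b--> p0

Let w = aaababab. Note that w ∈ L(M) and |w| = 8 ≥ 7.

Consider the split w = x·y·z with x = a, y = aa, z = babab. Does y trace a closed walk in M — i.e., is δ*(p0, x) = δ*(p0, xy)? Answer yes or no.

yes

State sequence: p0 -a-> p1 -a-> p2 -a-> p1

After x (step 1): p1. After xy (step 3): p1.
They match, so y = aa drives M around a cycle from p1 back to itself; pumping y any number of times keeps M in p1 before reading z, and xyⁱz ∈ L(M) for every i ≥ 0.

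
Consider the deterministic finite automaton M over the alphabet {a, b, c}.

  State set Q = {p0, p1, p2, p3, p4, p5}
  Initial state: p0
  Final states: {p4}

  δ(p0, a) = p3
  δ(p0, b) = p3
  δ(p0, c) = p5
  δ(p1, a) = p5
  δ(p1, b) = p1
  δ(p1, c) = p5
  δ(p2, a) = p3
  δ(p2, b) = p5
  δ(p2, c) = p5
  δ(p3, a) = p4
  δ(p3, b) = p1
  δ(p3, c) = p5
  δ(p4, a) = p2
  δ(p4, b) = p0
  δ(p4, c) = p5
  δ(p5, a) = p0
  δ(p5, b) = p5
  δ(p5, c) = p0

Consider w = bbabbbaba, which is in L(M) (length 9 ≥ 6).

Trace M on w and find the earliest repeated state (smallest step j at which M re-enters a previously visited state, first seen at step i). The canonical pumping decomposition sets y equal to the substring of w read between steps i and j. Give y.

b

Run of M on w = b b a b b b a b a:
  step 0: p0  (start)
  step 1: p3  (read b: p0→p3)
  step 2: p1  (read b: p3→p1)
  step 3: p5  (read a: p1→p5)
  step 4: p5  (read b: p5→p5)   ← first repeat (p5 seen earlier)
  step 5: p5  (read b: p5→p5)
  step 6: p5  (read b: p5→p5)
  step 7: p0  (read a: p5→p0)
  step 8: p3  (read b: p0→p3)
  step 9: p4  (read a: p3→p4)

So i = 3, j = 4, giving x = w[0:3] = bba, y = w[3:4] = b, z = w[4:9] = bbaba.
Check: |xy| = 4 ≤ 6 and |y| = 1 ≥ 1. Reading y takes M from p5 back to p5, so every xyⁱz is accepted.
With |Q| = 6, pigeonhole forces a state repeat no later than step 6; the substring read between the first and second visits to that state can be pumped.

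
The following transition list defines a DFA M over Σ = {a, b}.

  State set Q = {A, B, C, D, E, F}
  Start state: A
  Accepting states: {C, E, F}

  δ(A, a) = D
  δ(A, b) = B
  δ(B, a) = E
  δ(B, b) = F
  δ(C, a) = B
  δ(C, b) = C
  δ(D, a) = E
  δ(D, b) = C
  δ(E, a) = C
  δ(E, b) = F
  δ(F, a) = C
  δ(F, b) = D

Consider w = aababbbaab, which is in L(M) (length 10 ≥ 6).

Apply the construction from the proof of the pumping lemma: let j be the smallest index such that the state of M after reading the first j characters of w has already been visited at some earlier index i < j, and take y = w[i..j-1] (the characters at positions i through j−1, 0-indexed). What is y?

State sequence: A -a-> D -a-> E -b-> F -a-> C -b-> C -b-> C -b-> C -a-> B -a-> E -b-> F
First repeat at step 5: C was already visited.

So i = 4, j = 5, giving x = w[0:4] = aaba, y = w[4:5] = b, z = w[5:10] = bbaab.
Check: |xy| = 5 ≤ 6 and |y| = 1 ≥ 1. Reading y takes M from C back to C, so every xyⁱz is accepted.
The DFA has 6 states, so the proof of the pumping lemma guarantees a repeated state among the first 6+1 visited; the segment between the two visits is the pumpable y.

b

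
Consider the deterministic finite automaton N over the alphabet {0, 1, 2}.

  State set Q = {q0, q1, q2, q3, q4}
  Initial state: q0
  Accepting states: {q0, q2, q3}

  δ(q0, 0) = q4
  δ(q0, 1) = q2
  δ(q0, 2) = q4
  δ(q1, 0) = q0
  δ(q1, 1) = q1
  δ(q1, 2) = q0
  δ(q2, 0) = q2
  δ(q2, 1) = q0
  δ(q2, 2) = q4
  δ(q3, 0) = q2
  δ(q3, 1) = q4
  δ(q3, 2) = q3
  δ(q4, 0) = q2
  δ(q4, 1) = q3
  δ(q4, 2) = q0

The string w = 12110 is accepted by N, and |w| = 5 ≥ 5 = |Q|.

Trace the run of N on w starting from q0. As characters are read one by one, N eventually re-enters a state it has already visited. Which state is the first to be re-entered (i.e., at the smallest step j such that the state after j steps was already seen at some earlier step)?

q4

Run of N on w = 1 2 1 1 0:
  step 0: q0  (start)
  step 1: q2  (read 1: q0→q2)
  step 2: q4  (read 2: q2→q4)
  step 3: q3  (read 1: q4→q3)
  step 4: q4  (read 1: q3→q4)   ← first repeat (q4 seen earlier)
  step 5: q2  (read 0: q4→q2)

The earliest repeat is at step j = 4: N is in q4, which it already visited at step i = 2.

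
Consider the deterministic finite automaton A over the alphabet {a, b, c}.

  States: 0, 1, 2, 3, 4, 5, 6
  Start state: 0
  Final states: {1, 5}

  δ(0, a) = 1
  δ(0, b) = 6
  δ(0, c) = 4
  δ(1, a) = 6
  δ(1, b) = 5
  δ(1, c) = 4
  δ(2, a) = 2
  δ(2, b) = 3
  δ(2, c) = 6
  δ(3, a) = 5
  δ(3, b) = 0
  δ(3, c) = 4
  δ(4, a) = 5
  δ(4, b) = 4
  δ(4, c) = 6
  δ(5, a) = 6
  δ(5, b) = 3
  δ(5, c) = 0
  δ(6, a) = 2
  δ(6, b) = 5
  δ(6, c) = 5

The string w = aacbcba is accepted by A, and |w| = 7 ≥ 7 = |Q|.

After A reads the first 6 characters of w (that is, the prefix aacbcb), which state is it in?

State sequence: 0 -a-> 1 -a-> 6 -c-> 5 -b-> 3 -c-> 4 -b-> 4

After reading 6 characters, A is in state 4.
(This kind of state-tracing is the core of the pumping-lemma construction: with 7 states, pigeonhole forces a repeat within the first 7 steps.)

4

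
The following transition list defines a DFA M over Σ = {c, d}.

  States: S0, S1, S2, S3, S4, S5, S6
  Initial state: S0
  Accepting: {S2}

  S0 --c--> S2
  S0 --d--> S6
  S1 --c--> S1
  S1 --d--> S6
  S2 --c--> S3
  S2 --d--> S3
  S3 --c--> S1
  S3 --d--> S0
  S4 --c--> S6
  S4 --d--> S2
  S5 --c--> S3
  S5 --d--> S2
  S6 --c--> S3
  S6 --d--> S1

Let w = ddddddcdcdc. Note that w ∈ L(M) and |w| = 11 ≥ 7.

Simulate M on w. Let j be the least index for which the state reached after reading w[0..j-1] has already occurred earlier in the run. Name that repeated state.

State sequence: S0 -d-> S6 -d-> S1 -d-> S6 -d-> S1 -d-> S6 -d-> S1 -c-> S1 -d-> S6 -c-> S3 -d-> S0 -c-> S2
First repeat at step 3: S6 was already visited.

The earliest repeat is at step j = 3: M is in S6, which it already visited at step i = 1.

S6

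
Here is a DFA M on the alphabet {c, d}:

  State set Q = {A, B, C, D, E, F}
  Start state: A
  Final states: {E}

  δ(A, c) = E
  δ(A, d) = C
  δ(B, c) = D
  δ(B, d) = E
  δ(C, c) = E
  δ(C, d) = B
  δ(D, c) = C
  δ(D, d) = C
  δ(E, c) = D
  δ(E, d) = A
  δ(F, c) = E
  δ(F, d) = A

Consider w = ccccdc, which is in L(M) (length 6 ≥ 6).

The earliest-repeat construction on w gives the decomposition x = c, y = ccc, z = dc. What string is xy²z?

cccccccdc

xy^2z = c·ccc·ccc·dc = cccccccdc.
Reading y = ccc takes M from E back to E, so after x·y·y the machine is still in E, and z then leads to the accepting state E. Hence cccccccdc ∈ L(M).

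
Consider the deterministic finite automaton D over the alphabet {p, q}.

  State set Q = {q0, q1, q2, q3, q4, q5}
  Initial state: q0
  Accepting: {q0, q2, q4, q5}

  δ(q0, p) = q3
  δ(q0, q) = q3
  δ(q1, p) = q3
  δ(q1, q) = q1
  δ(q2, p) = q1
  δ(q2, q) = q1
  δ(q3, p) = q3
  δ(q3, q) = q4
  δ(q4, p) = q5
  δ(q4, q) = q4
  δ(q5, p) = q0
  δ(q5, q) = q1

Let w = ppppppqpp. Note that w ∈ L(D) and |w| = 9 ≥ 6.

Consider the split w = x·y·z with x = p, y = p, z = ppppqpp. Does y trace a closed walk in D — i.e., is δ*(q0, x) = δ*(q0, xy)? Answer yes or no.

Run of D on the first 2 characters of w = p p:
  step 0: q0  (start)
  step 1: q3  (read p: q0→q3)
  step 2: q3  (read p: q3→q3)

After x (step 1): q3. After xy (step 2): q3.
They match, so y = p drives D around a cycle from q3 back to itself; pumping y any number of times keeps D in q3 before reading z, and xyⁱz ∈ L(D) for every i ≥ 0.

yes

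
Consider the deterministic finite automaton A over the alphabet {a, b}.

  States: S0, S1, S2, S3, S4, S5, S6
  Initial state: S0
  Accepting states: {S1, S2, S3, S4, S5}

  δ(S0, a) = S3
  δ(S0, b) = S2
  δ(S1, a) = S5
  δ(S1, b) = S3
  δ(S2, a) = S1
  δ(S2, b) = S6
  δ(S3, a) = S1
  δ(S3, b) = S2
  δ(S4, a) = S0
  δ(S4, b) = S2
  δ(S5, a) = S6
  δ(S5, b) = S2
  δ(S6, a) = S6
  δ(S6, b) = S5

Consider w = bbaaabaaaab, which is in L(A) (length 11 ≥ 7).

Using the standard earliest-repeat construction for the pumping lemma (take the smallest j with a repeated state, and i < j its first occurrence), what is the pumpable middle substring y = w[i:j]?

State sequence: S0 -b-> S2 -b-> S6 -a-> S6 -a-> S6 -a-> S6 -b-> S5 -a-> S6 -a-> S6 -a-> S6 -a-> S6 -b-> S5
First repeat at step 3: S6 was already visited.

So i = 2, j = 3, giving x = w[0:2] = bb, y = w[2:3] = a, z = w[3:11] = aabaaaab.
Check: |xy| = 3 ≤ 7 and |y| = 1 ≥ 1. Reading y takes A from S6 back to S6, so every xyⁱz is accepted.

a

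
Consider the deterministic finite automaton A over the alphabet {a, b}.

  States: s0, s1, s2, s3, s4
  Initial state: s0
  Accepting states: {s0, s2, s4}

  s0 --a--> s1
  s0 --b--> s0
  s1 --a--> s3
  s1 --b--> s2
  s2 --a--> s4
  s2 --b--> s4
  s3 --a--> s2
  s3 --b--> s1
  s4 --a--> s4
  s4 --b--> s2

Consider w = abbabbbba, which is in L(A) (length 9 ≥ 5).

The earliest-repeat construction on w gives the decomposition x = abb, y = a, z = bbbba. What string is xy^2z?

abbaabbbba

xy^2z = abb·a·a·bbbba = abbaabbbba.
Reading y = a takes A from s4 back to s4, so after x·y·y the machine is still in s4, and z then leads to the accepting state s4. Hence abbaabbbba ∈ L(A).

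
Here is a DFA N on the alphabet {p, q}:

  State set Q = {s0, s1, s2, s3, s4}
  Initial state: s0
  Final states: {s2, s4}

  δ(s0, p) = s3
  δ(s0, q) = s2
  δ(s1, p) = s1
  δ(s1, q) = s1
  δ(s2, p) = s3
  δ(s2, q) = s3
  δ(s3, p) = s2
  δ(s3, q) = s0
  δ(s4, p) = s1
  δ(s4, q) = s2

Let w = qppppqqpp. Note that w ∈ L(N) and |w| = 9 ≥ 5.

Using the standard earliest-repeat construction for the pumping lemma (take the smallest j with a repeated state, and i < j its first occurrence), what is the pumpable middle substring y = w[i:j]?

pp

State sequence: s0 -q-> s2 -p-> s3 -p-> s2 -p-> s3 -p-> s2 -q-> s3 -q-> s0 -p-> s3 -p-> s2
First repeat at step 3: s2 was already visited.

So i = 1, j = 3, giving x = w[0:1] = q, y = w[1:3] = pp, z = w[3:9] = ppqqpp.
Check: |xy| = 3 ≤ 5 and |y| = 2 ≥ 1. Reading y takes N from s2 back to s2, so every xyⁱz is accepted.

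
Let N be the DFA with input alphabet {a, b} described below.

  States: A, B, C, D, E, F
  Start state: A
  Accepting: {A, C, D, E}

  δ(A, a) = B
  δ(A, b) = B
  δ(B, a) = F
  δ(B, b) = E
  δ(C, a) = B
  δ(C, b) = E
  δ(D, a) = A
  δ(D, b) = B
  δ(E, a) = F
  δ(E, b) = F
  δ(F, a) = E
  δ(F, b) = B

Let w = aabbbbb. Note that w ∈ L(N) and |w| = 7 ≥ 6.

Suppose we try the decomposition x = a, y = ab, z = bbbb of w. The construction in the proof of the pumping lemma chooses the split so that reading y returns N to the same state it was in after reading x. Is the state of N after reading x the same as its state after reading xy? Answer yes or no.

State sequence: A -a-> B -a-> F -b-> B

After x (step 1): B. After xy (step 3): B.
They match, so y = ab drives N around a cycle from B back to itself; pumping y any number of times keeps N in B before reading z, and xyⁱz ∈ L(N) for every i ≥ 0.

yes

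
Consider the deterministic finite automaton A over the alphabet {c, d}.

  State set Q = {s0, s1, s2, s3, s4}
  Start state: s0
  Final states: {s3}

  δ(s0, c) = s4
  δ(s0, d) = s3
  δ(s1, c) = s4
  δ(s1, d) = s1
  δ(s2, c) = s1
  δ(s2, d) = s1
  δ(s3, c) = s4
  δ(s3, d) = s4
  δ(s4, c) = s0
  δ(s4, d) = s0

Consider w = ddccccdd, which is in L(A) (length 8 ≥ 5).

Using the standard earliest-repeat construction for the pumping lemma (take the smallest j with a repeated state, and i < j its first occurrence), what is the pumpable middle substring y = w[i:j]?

ddc

State sequence: s0 -d-> s3 -d-> s4 -c-> s0 -c-> s4 -c-> s0 -c-> s4 -d-> s0 -d-> s3
First repeat at step 3: s0 was already visited.

So i = 0, j = 3, giving x = w[0:0] = ε, y = w[0:3] = ddc, z = w[3:8] = cccdd.
Check: |xy| = 3 ≤ 5 and |y| = 3 ≥ 1. Reading y takes A from s0 back to s0, so every xyⁱz is accepted.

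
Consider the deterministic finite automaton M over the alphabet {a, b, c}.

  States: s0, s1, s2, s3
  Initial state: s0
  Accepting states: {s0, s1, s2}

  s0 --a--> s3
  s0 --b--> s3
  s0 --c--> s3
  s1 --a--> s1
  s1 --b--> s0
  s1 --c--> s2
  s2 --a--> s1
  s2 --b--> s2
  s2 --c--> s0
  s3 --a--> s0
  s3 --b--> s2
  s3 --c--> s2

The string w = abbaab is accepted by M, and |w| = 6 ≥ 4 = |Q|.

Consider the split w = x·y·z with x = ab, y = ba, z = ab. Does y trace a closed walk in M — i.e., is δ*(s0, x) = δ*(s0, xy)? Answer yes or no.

no

State sequence: s0 -a-> s3 -b-> s2 -b-> s2 -a-> s1

After x (step 2): s2. After xy (step 4): s1.
They differ (s2 ≠ s1), so y is not a cycle from the state after x; this split is not the one the pumping-lemma construction produces, and pumping y need not keep the string in L(M).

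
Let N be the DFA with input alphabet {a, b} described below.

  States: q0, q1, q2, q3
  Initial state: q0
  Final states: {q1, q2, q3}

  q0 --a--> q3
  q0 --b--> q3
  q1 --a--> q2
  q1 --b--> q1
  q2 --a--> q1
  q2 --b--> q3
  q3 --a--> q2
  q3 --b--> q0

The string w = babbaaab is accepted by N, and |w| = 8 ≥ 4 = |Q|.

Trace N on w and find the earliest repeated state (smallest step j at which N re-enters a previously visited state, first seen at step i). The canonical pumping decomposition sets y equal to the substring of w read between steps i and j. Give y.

Run of N on w = b a b b a a a b:
  step 0: q0  (start)
  step 1: q3  (read b: q0→q3)
  step 2: q2  (read a: q3→q2)
  step 3: q3  (read b: q2→q3)   ← first repeat (q3 seen earlier)
  step 4: q0  (read b: q3→q0)
  step 5: q3  (read a: q0→q3)
  step 6: q2  (read a: q3→q2)
  step 7: q1  (read a: q2→q1)
  step 8: q1  (read b: q1→q1)

So i = 1, j = 3, giving x = w[0:1] = b, y = w[1:3] = ab, z = w[3:8] = baaab.
Check: |xy| = 3 ≤ 4 and |y| = 2 ≥ 1. Reading y takes N from q3 back to q3, so every xyⁱz is accepted.

ab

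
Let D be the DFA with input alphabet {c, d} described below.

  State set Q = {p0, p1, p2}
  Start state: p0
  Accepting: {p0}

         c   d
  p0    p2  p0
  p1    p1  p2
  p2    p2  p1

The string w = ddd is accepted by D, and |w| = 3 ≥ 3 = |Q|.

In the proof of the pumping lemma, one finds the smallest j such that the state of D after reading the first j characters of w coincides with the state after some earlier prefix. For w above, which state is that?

State sequence: p0 -d-> p0 -d-> p0 -d-> p0
First repeat at step 1: p0 was already visited.

The earliest repeat is at step j = 1: D is in p0, which it already visited at step i = 0.

p0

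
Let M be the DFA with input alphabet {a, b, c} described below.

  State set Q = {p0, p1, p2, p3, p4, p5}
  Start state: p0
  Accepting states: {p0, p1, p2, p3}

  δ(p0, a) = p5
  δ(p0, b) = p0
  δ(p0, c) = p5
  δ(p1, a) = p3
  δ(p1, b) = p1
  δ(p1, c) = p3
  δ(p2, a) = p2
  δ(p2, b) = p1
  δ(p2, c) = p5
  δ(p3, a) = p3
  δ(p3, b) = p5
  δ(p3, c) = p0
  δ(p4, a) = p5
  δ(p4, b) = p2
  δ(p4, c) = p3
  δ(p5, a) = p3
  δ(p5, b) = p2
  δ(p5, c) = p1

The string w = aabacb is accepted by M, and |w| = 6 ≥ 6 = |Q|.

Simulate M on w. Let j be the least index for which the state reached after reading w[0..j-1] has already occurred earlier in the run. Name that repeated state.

p5

Run of M on w = a a b a c b:
  step 0: p0  (start)
  step 1: p5  (read a: p0→p5)
  step 2: p3  (read a: p5→p3)
  step 3: p5  (read b: p3→p5)   ← first repeat (p5 seen earlier)
  step 4: p3  (read a: p5→p3)
  step 5: p0  (read c: p3→p0)
  step 6: p0  (read b: p0→p0)

The earliest repeat is at step j = 3: M is in p5, which it already visited at step i = 1.
Pumping length from the standard proof: p = 6 (the number of states). The repeated state found above gives |xy| = j ≤ 6 and |y| = j − i ≥ 1.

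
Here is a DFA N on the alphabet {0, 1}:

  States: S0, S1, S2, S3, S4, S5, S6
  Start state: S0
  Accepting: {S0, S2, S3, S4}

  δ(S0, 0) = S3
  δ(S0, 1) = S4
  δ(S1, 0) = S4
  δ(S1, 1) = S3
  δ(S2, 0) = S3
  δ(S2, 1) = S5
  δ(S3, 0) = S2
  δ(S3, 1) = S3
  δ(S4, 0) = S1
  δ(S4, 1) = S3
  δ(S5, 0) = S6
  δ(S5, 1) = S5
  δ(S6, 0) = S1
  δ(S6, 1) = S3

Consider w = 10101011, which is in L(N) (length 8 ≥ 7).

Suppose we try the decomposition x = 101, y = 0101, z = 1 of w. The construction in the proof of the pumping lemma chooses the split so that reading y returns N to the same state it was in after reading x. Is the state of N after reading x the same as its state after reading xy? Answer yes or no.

yes

Run of N on the first 7 characters of w = 1 0 1 0 1 0 1:
  step 0: S0  (start)
  step 1: S4  (read 1: S0→S4)
  step 2: S1  (read 0: S4→S1)
  step 3: S3  (read 1: S1→S3)
  step 4: S2  (read 0: S3→S2)
  step 5: S5  (read 1: S2→S5)
  step 6: S6  (read 0: S5→S6)
  step 7: S3  (read 1: S6→S3)

After x (step 3): S3. After xy (step 7): S3.
They match, so y = 0101 drives N around a cycle from S3 back to itself; pumping y any number of times keeps N in S3 before reading z, and xyⁱz ∈ L(N) for every i ≥ 0.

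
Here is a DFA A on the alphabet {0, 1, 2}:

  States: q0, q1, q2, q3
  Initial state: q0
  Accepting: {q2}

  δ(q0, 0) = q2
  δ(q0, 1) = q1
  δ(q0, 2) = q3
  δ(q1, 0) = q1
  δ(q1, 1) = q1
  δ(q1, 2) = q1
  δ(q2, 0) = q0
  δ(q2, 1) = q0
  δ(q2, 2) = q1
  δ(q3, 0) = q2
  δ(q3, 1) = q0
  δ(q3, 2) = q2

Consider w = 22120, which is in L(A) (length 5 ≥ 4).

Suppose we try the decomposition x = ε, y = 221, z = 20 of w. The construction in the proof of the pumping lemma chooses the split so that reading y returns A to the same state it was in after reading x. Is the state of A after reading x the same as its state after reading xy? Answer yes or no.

Run of A on the first 3 characters of w = 2 2 1:
  step 0: q0  (start)
  step 1: q3  (read 2: q0→q3)
  step 2: q2  (read 2: q3→q2)
  step 3: q0  (read 1: q2→q0)

After x (step 0): q0. After xy (step 3): q0.
They match, so y = 221 drives A around a cycle from q0 back to itself; pumping y any number of times keeps A in q0 before reading z, and xyⁱz ∈ L(A) for every i ≥ 0.

yes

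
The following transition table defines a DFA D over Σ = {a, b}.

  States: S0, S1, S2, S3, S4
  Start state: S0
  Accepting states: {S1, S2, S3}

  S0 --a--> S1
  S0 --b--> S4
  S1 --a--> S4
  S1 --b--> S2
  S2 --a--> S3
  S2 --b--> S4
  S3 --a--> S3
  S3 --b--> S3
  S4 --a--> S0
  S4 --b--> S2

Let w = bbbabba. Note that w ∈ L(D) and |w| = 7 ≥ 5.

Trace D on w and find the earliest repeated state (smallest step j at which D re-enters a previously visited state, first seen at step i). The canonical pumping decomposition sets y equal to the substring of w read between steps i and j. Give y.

bb

State sequence: S0 -b-> S4 -b-> S2 -b-> S4 -a-> S0 -b-> S4 -b-> S2 -a-> S3
First repeat at step 3: S4 was already visited.

So i = 1, j = 3, giving x = w[0:1] = b, y = w[1:3] = bb, z = w[3:7] = abba.
Check: |xy| = 3 ≤ 5 and |y| = 2 ≥ 1. Reading y takes D from S4 back to S4, so every xyⁱz is accepted.
With |Q| = 5, pigeonhole forces a state repeat no later than step 5; the substring read between the first and second visits to that state can be pumped.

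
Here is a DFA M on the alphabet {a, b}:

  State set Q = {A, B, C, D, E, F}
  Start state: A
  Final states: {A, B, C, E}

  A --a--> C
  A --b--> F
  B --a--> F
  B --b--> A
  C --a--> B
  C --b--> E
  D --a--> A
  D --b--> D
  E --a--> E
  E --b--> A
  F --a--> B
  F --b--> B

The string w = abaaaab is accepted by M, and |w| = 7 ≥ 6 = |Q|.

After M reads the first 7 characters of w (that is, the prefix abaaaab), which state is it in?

State sequence: A -a-> C -b-> E -a-> E -a-> E -a-> E -a-> E -b-> A

After reading 7 characters, M is in state A.

A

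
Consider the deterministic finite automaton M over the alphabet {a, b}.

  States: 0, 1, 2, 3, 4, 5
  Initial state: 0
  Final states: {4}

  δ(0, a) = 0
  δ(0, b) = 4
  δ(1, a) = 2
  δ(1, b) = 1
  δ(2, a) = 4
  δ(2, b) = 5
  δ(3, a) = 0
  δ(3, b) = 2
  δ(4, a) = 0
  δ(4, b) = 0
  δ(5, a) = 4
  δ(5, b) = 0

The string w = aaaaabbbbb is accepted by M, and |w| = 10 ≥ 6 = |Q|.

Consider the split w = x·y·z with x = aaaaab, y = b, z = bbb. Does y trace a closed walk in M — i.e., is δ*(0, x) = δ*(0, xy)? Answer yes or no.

no

State sequence: 0 -a-> 0 -a-> 0 -a-> 0 -a-> 0 -a-> 0 -b-> 4 -b-> 0

After x (step 6): 4. After xy (step 7): 0.
They differ (4 ≠ 0), so y is not a cycle from the state after x; this split is not the one the pumping-lemma construction produces, and pumping y need not keep the string in L(M).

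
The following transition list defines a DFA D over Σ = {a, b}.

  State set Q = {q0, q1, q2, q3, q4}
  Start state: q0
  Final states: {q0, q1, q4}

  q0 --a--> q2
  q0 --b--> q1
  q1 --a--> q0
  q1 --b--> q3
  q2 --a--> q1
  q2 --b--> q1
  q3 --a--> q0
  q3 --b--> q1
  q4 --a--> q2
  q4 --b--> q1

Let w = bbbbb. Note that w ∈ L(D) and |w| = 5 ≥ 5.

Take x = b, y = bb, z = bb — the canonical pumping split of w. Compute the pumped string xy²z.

bbbbbbb

xy^2z = b·bb·bb·bb = bbbbbbb.
Reading y = bb takes D from q1 back to q1, so after x·y·y the machine is still in q1, and z then leads to the accepting state q1. Hence bbbbbbb ∈ L(D).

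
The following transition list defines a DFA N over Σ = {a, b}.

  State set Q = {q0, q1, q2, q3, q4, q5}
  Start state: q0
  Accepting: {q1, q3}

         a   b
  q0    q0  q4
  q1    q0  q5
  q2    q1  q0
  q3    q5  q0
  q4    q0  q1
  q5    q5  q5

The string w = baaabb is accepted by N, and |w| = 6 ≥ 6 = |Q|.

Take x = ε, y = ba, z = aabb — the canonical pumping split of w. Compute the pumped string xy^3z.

bababaaabb

xy^3z = ε·ba·ba·ba·aabb = bababaaabb.
Reading y = ba takes N from q0 back to q0, so after x·y·y·y the machine is still in q0, and z then leads to the accepting state q1. Hence bababaaabb ∈ L(N).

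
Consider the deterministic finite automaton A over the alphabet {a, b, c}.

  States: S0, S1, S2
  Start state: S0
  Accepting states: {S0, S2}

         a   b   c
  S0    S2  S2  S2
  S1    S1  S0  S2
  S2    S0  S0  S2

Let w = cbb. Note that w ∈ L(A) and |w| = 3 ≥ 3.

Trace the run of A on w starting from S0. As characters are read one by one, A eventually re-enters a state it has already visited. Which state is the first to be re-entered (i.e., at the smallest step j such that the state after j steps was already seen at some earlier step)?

S0

Run of A on w = c b b:
  step 0: S0  (start)
  step 1: S2  (read c: S0→S2)
  step 2: S0  (read b: S2→S0)   ← first repeat (S0 seen earlier)
  step 3: S2  (read b: S0→S2)

The earliest repeat is at step j = 2: A is in S0, which it already visited at step i = 0.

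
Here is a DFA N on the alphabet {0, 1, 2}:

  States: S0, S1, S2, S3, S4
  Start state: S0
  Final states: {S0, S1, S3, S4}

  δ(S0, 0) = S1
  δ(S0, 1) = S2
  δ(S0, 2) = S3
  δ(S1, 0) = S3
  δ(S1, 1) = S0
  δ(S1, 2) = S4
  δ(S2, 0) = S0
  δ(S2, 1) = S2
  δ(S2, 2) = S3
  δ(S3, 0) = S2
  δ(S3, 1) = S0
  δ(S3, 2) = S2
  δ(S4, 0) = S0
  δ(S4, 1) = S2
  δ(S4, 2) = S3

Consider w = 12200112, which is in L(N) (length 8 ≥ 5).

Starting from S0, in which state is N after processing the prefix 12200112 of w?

Run of N on the first 8 characters of w = 1 2 2 0 0 1 1 2:
  step 0: S0  (start)
  step 1: S2  (read 1: S0→S2)
  step 2: S3  (read 2: S2→S3)
  step 3: S2  (read 2: S3→S2)
  step 4: S0  (read 0: S2→S0)
  step 5: S1  (read 0: S0→S1)
  step 6: S0  (read 1: S1→S0)
  step 7: S2  (read 1: S0→S2)
  step 8: S3  (read 2: S2→S3)

After reading 8 characters, N is in state S3.

S3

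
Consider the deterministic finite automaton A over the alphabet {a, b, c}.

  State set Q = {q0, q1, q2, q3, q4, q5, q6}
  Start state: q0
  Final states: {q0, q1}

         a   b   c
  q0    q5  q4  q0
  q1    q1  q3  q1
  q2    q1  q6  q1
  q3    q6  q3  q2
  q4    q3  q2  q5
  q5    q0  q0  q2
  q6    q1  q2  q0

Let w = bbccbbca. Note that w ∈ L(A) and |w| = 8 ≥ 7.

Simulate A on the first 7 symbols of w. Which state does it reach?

q2

State sequence: q0 -b-> q4 -b-> q2 -c-> q1 -c-> q1 -b-> q3 -b-> q3 -c-> q2

After reading 7 characters, A is in state q2.
(This kind of state-tracing is the core of the pumping-lemma construction: with 7 states, pigeonhole forces a repeat within the first 7 steps.)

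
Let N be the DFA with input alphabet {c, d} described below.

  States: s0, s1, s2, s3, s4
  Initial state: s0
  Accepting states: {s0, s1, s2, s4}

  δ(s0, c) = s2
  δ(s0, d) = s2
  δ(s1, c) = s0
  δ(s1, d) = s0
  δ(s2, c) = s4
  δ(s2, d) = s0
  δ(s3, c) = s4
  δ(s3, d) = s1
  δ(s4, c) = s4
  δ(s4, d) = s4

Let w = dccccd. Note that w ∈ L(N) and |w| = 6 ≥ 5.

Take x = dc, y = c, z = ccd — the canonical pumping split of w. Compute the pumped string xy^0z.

xy⁰z = xz = dc·ccd = dcccd.
Reading y = c takes N from s4 back to s4, so after x the machine is still in s4, and z then leads to the accepting state s4. Hence dcccd ∈ L(N).

dcccd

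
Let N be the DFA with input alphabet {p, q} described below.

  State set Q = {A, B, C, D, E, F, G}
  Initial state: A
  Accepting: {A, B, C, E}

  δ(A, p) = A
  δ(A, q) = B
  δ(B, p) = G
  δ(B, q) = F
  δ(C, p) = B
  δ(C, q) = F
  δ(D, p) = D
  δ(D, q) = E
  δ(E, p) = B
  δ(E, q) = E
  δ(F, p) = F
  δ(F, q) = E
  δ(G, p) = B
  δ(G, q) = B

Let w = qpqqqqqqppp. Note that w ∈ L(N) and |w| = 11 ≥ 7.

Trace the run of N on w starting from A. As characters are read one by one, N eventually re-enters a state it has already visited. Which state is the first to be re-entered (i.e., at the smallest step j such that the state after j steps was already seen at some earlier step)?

State sequence: A -q-> B -p-> G -q-> B -q-> F -q-> E -q-> E -q-> E -q-> E -p-> B -p-> G -p-> B
First repeat at step 3: B was already visited.

The earliest repeat is at step j = 3: N is in B, which it already visited at step i = 1.

B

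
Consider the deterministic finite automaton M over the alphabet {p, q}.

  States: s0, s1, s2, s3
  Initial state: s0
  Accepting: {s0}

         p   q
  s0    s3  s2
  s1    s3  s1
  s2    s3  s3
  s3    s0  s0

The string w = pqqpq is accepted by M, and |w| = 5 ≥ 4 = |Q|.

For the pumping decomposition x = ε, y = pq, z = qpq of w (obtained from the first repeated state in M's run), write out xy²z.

xy^2z = ε·pq·pq·qpq = pqpqqpq.
Reading y = pq takes M from s0 back to s0, so after x·y·y the machine is still in s0, and z then leads to the accepting state s0. Hence pqpqqpq ∈ L(M).

pqpqqpq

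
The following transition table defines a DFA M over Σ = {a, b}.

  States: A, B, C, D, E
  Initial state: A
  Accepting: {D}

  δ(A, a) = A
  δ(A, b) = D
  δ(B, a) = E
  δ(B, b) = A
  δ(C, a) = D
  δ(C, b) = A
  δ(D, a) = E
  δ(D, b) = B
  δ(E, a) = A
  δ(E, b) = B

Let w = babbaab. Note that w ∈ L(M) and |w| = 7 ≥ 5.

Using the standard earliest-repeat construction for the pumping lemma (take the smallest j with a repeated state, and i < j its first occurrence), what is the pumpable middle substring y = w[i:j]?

State sequence: A -b-> D -a-> E -b-> B -b-> A -a-> A -a-> A -b-> D
First repeat at step 4: A was already visited.

So i = 0, j = 4, giving x = w[0:0] = ε, y = w[0:4] = babb, z = w[4:7] = aab.
Check: |xy| = 4 ≤ 5 and |y| = 4 ≥ 1. Reading y takes M from A back to A, so every xyⁱz is accepted.

babb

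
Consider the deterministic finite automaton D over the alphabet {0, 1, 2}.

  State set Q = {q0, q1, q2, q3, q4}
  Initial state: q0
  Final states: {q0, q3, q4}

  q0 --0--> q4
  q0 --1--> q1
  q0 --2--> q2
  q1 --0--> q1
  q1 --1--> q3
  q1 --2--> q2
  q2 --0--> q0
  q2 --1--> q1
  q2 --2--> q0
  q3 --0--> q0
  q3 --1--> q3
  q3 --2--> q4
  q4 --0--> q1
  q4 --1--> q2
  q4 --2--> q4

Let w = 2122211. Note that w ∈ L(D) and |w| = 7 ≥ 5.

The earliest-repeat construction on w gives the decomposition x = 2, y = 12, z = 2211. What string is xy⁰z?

xy⁰z = xz = 2·2211 = 22211.
Reading y = 12 takes D from q2 back to q2, so after x the machine is still in q2, and z then leads to the accepting state q3. Hence 22211 ∈ L(D).

22211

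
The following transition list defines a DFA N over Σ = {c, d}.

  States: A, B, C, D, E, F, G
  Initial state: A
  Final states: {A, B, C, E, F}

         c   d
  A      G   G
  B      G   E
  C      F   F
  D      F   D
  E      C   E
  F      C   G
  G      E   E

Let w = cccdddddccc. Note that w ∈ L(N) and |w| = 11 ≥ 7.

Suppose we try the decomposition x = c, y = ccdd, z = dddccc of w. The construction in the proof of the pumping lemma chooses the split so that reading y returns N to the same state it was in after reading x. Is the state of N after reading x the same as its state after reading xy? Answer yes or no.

State sequence: A -c-> G -c-> E -c-> C -d-> F -d-> G

After x (step 1): G. After xy (step 5): G.
They match, so y = ccdd drives N around a cycle from G back to itself; pumping y any number of times keeps N in G before reading z, and xyⁱz ∈ L(N) for every i ≥ 0.

yes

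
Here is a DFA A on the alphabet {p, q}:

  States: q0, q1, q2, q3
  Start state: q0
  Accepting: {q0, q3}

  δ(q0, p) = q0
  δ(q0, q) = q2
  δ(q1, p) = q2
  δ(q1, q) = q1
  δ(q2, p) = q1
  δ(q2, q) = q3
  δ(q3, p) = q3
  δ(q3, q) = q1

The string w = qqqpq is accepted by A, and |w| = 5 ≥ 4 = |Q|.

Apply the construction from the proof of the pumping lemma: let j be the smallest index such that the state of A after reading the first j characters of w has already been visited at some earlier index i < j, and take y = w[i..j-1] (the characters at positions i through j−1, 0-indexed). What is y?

Run of A on w = q q q p q:
  step 0: q0  (start)
  step 1: q2  (read q: q0→q2)
  step 2: q3  (read q: q2→q3)
  step 3: q1  (read q: q3→q1)
  step 4: q2  (read p: q1→q2)   ← first repeat (q2 seen earlier)
  step 5: q3  (read q: q2→q3)

So i = 1, j = 4, giving x = w[0:1] = q, y = w[1:4] = qqp, z = w[4:5] = q.
Check: |xy| = 4 ≤ 4 and |y| = 3 ≥ 1. Reading y takes A from q2 back to q2, so every xyⁱz is accepted.

qqp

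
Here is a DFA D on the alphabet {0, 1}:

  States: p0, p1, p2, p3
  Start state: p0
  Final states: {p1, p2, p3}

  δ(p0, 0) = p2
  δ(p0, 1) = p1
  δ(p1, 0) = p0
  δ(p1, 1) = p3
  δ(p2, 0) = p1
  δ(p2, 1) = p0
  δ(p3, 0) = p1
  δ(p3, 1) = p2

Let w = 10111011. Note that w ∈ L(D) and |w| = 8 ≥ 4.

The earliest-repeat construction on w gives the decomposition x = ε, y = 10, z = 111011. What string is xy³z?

101010111011

xy^3z = ε·10·10·10·111011 = 101010111011.
Reading y = 10 takes D from p0 back to p0, so after x·y·y·y the machine is still in p0, and z then leads to the accepting state p2. Hence 101010111011 ∈ L(D).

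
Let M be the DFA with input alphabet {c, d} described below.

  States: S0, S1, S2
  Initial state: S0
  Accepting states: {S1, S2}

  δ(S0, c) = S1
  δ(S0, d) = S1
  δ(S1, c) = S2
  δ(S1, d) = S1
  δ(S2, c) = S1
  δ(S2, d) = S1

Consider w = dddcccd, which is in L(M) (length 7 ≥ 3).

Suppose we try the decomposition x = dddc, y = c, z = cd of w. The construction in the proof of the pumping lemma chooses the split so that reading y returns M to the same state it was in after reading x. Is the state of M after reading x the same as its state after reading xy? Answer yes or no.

Run of M on the first 5 characters of w = d d d c c:
  step 0: S0  (start)
  step 1: S1  (read d: S0→S1)
  step 2: S1  (read d: S1→S1)
  step 3: S1  (read d: S1→S1)
  step 4: S2  (read c: S1→S2)
  step 5: S1  (read c: S2→S1)

After x (step 4): S2. After xy (step 5): S1.
They differ (S2 ≠ S1), so y is not a cycle from the state after x; this split is not the one the pumping-lemma construction produces, and pumping y need not keep the string in L(M).

no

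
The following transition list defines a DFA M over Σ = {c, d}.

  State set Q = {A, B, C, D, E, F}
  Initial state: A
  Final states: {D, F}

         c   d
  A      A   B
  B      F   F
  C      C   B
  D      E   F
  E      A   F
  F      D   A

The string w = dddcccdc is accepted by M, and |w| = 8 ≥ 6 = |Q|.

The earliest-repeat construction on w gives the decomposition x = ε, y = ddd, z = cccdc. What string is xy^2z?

ddddddcccdc

xy^2z = ε·ddd·ddd·cccdc = ddddddcccdc.
Reading y = ddd takes M from A back to A, so after x·y·y the machine is still in A, and z then leads to the accepting state F. Hence ddddddcccdc ∈ L(M).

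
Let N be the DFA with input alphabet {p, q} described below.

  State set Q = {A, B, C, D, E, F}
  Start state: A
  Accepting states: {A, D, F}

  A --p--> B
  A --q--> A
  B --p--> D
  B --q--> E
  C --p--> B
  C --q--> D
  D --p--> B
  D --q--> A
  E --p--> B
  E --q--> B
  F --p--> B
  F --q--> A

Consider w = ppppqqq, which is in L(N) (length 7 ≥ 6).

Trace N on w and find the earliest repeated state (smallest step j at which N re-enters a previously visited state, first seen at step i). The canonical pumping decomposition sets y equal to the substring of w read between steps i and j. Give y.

Run of N on w = p p p p q q q:
  step 0: A  (start)
  step 1: B  (read p: A→B)
  step 2: D  (read p: B→D)
  step 3: B  (read p: D→B)   ← first repeat (B seen earlier)
  step 4: D  (read p: B→D)
  step 5: A  (read q: D→A)
  step 6: A  (read q: A→A)
  step 7: A  (read q: A→A)

So i = 1, j = 3, giving x = w[0:1] = p, y = w[1:3] = pp, z = w[3:7] = pqqq.
Check: |xy| = 3 ≤ 6 and |y| = 2 ≥ 1. Reading y takes N from B back to B, so every xyⁱz is accepted.
The DFA has 6 states, so the proof of the pumping lemma guarantees a repeated state among the first 6+1 visited; the segment between the two visits is the pumpable y.

pp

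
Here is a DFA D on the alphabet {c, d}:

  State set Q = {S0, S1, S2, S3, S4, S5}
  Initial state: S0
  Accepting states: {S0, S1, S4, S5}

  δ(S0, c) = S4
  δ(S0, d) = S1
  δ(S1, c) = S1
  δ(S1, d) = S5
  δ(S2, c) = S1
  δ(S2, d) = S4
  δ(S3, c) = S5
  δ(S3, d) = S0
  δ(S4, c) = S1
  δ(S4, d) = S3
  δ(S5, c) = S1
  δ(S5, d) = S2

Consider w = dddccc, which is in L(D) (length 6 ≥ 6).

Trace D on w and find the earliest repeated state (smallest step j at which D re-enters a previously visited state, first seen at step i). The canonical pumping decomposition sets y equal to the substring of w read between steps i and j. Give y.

ddc

State sequence: S0 -d-> S1 -d-> S5 -d-> S2 -c-> S1 -c-> S1 -c-> S1
First repeat at step 4: S1 was already visited.

So i = 1, j = 4, giving x = w[0:1] = d, y = w[1:4] = ddc, z = w[4:6] = cc.
Check: |xy| = 4 ≤ 6 and |y| = 3 ≥ 1. Reading y takes D from S1 back to S1, so every xyⁱz is accepted.
Since D has 6 states, any run of length ≥ 6 visits 6+1 states, so by pigeonhole some state repeats within the first 6 steps — that repeat gives the pumpable loop.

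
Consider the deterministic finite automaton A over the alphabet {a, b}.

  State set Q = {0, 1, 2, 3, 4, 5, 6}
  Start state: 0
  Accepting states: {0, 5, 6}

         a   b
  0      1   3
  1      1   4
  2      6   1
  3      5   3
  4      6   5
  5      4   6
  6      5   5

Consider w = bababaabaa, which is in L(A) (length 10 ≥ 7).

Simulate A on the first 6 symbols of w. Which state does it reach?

Run of A on the first 6 characters of w = b a b a b a:
  step 0: 0  (start)
  step 1: 3  (read b: 0→3)
  step 2: 5  (read a: 3→5)
  step 3: 6  (read b: 5→6)
  step 4: 5  (read a: 6→5)
  step 5: 6  (read b: 5→6)
  step 6: 5  (read a: 6→5)

After reading 6 characters, A is in state 5.

5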